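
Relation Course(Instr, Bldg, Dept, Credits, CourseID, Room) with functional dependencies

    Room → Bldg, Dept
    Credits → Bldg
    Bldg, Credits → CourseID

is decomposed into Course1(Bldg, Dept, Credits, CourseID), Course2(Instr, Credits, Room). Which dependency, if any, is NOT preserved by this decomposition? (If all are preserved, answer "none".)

Room → Bldg, Dept

Check Room → Bldg, Dept: no single fragment contains all of {Bldg, Dept, Room}, and the restricted closure of {Room} across the fragments never reaches {Bldg, Dept}.
Credits → Bldg is preserved.
Bldg, Credits → CourseID is preserved.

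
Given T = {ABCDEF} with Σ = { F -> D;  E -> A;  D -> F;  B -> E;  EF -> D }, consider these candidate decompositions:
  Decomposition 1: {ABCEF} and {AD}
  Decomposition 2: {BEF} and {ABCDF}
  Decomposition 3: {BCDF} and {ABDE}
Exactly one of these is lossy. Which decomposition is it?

Decomposition 1: common = {A}, closure = {A} → lossy.
Decomposition 2: common = {BF}, closure = {ABDEF} → lossless.
Decomposition 3: common = {BD}, closure = {ABDEF} → lossless.

Decomposition 1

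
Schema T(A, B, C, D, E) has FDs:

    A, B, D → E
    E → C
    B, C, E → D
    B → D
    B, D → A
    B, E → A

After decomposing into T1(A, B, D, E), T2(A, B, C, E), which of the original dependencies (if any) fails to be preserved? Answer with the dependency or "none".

none

A, B, D → E lies within T1.
E → C lies within T2.
B, C, E → D: restricted closure across fragments reaches D.
B → D lies within T1.
B, D → A lies within T1.
B, E → A lies within T1.
Every dependency is enforceable on the fragments, so the decomposition is dependency-preserving.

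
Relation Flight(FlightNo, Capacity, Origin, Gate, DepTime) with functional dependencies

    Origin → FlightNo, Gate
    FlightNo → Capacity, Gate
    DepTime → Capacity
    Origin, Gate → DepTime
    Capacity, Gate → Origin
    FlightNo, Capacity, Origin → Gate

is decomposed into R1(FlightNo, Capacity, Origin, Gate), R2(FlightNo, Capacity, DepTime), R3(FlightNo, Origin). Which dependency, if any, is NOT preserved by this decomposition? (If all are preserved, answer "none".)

Origin → FlightNo, Gate lies within R1.
FlightNo → Capacity, Gate lies within R1.
DepTime → Capacity lies within R2.
Origin, Gate → DepTime: restricted closure across fragments reaches DepTime.
Capacity, Gate → Origin lies within R1.
FlightNo, Capacity, Origin → Gate lies within R1.
Every dependency is enforceable on the fragments, so the decomposition is dependency-preserving.

none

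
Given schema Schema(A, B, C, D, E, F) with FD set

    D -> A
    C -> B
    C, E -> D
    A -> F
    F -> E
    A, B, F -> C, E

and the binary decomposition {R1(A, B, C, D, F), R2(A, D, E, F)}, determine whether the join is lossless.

Common attributes: R1 ∩ R2 = {A, D, F}.
Closure of {A, D, F}: F → E applies, adding E. So (A, D, F)⁺ = {A, D, E, F}.
This closure contains every attribute of R2, so R1 ∩ R2 → R2. The join is lossless.

Yes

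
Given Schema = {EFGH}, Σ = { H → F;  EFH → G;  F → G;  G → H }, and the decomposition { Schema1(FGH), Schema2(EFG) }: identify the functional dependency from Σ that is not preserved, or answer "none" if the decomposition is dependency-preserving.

H → F lies within Schema1.
EFH → G: restricted closure across fragments reaches G.
F → G lies within Schema1.
G → H lies within Schema1.
Every dependency is enforceable on the fragments, so the decomposition is dependency-preserving.

none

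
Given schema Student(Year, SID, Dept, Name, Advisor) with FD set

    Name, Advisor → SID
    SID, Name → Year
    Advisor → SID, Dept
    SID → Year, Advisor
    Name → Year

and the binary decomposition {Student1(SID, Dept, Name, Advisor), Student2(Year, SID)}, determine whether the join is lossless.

Yes

Common attributes: Student1 ∩ Student2 = {SID}.
Closure of {SID}: SID → Year, Advisor applies, adding Year, Advisor; Advisor → SID, Dept applies, adding Dept. So (SID)⁺ = {Year, SID, Dept, Advisor}.
This closure contains every attribute of Student2, so Student1 ∩ Student2 → Student2. The join is lossless.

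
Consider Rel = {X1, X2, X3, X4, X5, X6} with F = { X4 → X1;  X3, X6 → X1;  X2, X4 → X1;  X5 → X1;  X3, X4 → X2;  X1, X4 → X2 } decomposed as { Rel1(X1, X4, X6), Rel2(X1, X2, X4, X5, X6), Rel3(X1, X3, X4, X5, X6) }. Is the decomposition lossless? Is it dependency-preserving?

lossless and dependency-preserving

Lossless test (chase): Rows 1 and 2 agree on X1, X4; apply X1, X4→X2 and equate their X2 entries. Rows 1 and 3 agree on X1, X4; apply X1, X4→X2 and equate their X2 entries. Row 3 is now all distinguished symbols — the join is lossless.
Dependency preservation: X3, X4 → X2 is not contained in any single fragment, but the restricted closure of its left-hand side across the fragments still reaches the right-hand side; the remaining FDs each lie inside some fragment. All dependencies are preserved.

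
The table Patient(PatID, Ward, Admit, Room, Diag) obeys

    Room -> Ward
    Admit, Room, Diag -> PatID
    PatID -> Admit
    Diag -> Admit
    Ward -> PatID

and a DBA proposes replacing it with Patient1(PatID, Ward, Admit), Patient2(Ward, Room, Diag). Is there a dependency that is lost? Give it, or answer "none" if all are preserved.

Check Diag → Admit: no single fragment contains all of {Admit, Diag}, and the restricted closure of {Diag} across the fragments never reaches {Admit}.
Room → Ward is preserved.
Admit, Room, Diag → PatID is preserved.
PatID → Admit is preserved.
Ward → PatID is preserved.

Diag -> Admit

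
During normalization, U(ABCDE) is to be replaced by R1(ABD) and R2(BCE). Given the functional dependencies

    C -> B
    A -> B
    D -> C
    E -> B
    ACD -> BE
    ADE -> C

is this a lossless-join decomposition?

No

Common attributes: R1 ∩ R2 = {B}.
No dependency enlarges {B}, so (B)⁺ = {B}.
The closure contains neither all of R1 = {ABD} nor all of R2 = {BCE}, so the common attributes are not a superkey of either fragment. The join is lossy.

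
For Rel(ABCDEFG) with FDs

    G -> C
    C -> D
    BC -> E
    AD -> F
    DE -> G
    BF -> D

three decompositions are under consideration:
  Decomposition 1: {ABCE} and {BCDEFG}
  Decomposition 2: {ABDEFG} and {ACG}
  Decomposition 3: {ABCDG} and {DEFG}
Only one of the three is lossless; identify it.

Decomposition 2

Decomposition 1: common = {BCE}, closure = {BCDEG} → lossy.
Decomposition 2: common = {AG}, closure = {ACDFG} → lossless.
Decomposition 3: common = {DG}, closure = {CDG} → lossy.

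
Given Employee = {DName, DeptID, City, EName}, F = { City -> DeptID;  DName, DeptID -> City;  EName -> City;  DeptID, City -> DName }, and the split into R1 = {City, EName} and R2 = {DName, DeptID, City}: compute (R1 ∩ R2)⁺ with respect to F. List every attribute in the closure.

R1 ∩ R2 = {City}.
City → DeptID applies, adding DeptID
DeptID, City → DName applies, adding DName
Closure: {DName, DeptID, City}.

DName, DeptID, City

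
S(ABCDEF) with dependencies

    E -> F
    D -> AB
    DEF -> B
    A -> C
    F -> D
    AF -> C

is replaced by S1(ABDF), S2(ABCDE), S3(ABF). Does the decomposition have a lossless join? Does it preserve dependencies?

Lossless test (chase): Rows 1 and 2 agree on A; apply A→C and equate their C entries. Rows 1 and 3 agree on A; apply A→C and equate their C entries. Rows 1 and 3 agree on F; apply F→D and equate their D entries. No row becomes fully distinguished — the join is lossy.
Dependency preservation: the restricted closure of {E} across the fragments never reaches {F}, so E → F cannot be enforced without a join — not preserved.

lossy and not dependency-preserving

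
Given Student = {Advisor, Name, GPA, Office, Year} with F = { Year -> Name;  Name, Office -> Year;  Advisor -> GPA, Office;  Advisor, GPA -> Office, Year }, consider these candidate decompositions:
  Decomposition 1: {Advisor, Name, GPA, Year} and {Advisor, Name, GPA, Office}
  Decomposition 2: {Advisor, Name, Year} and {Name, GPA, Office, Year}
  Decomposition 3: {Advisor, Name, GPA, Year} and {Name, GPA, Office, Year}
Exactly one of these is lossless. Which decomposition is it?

Decomposition 1

Decomposition 1: common = {Advisor, Name, GPA}, closure = {Advisor, Name, GPA, Office, Year} → lossless.
Decomposition 2: common = {Name, Year}, closure = {Name, Year} → lossy.
Decomposition 3: common = {Name, GPA, Year}, closure = {Name, GPA, Year} → lossy.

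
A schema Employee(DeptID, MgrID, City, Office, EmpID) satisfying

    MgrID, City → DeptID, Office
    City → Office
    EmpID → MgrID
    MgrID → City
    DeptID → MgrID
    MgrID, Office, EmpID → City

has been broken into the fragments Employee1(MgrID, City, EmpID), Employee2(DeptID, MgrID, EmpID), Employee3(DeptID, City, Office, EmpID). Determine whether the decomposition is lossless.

Yes

Chase test. Columns are DeptID, MgrID, City, Office, EmpID; row i has aⱼ where attribute j ∈ Employeei, else bᵢⱼ.
Initial tableau (one row per fragment):
  row 1: b11 a2 a3 b14 a5
  row 2: a1 a2 b23 b24 a5
  row 3: a1 b32 a3 a4 a5
Rows 1 and 3 agree on City; apply City→Office and equate their Office entries.
Rows 1 and 3 agree on EmpID; apply EmpID→MgrID and equate their MgrID entries.
Rows 1 and 2 agree on MgrID; apply MgrID→City and equate their City entries.
Rows 1 and 2 agree on MgrID, City; apply MgrID, City→DeptID, Office and equate their DeptID, Office entries.
Row 1 is now all distinguished symbols — the join is lossless.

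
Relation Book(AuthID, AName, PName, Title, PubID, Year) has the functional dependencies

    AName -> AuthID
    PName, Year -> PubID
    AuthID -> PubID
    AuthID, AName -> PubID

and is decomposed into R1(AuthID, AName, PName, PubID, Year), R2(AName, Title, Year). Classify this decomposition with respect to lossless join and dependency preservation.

lossy but dependency-preserving

Lossless test: (AName, Year)⁺ = {AuthID, AName, PubID, Year}, which is a superkey of neither fragment — lossy.
Dependency preservation: every FD's attributes lie within a single fragment, so each can be enforced locally — preserved.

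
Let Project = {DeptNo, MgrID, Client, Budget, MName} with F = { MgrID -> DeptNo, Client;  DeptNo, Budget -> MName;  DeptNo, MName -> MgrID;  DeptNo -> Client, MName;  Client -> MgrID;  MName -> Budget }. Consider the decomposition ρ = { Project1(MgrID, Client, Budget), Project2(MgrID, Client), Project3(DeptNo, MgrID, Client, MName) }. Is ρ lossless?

Chase test. Columns are DeptNo, MgrID, Client, Budget, MName; row i has aⱼ where attribute j ∈ Projecti, else bᵢⱼ.
Initial tableau (one row per fragment):
  row 1: b11 a2 a3 a4 b15
  row 2: b21 a2 a3 b24 b25
  row 3: a1 a2 a3 b34 a5
Rows 1 and 2 agree on MgrID; apply MgrID→DeptNo, Client and equate their DeptNo, Client entries.
Rows 1 and 3 agree on MgrID; apply MgrID→DeptNo, Client and equate their DeptNo, Client entries.
Rows 1 and 2 agree on DeptNo; apply DeptNo→Client, MName and equate their Client, MName entries.
Rows 1 and 3 agree on DeptNo; apply DeptNo→Client, MName and equate their Client, MName entries.
Rows 1 and 2 agree on MName; apply MName→Budget and equate their Budget entries.
Rows 1 and 3 agree on MName; apply MName→Budget and equate their Budget entries.
Row 1 is now all distinguished symbols — the join is lossless.

Yes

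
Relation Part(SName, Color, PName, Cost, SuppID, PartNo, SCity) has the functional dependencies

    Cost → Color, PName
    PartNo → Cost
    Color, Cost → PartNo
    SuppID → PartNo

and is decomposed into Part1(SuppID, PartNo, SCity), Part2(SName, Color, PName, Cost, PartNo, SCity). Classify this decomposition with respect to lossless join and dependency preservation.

lossy but dependency-preserving

Lossless test: (PartNo, SCity)⁺ = {Color, PName, Cost, PartNo, SCity}, which is a superkey of neither fragment — lossy.
Dependency preservation: every FD's attributes lie within a single fragment, so each can be enforced locally — preserved.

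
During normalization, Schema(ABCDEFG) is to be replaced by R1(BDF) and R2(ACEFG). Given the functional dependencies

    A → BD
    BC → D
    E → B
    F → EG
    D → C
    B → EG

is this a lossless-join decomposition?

No

Common attributes: R1 ∩ R2 = {F}.
Closure of {F}: F → EG applies, adding EG; E → B applies, adding B. So (F)⁺ = {BEFG}.
The closure contains neither all of R1 = {BDF} nor all of R2 = {ACEFG}, so the common attributes are not a superkey of either fragment. The join is lossy.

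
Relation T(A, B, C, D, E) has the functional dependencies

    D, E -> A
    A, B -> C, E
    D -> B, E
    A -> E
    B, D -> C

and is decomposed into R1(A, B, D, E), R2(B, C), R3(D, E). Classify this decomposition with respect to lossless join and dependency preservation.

Lossless test (chase): Rows 1 and 3 agree on D, E; apply D, E→A and equate their A entries. Rows 1 and 3 agree on D; apply D→B, E and equate their B, E entries. Rows 1 and 3 agree on B, D; apply B, D→C and equate their C entries. No row becomes fully distinguished — the join is lossy.
Dependency preservation: the restricted closure of {A, B} across the fragments never reaches {C, E}, so A, B → C, E cannot be enforced without a join — not preserved.

lossy and not dependency-preserving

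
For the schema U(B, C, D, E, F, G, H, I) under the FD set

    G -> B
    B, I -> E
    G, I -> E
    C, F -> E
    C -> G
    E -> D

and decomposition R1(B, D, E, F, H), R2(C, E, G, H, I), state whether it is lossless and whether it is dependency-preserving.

lossy and not dependency-preserving

Lossless test: (E, H)⁺ = {D, E, H}, which is a superkey of neither fragment — lossy.
Dependency preservation: the restricted closure of {G} across the fragments never reaches {B}, so G → B cannot be enforced without a join — not preserved.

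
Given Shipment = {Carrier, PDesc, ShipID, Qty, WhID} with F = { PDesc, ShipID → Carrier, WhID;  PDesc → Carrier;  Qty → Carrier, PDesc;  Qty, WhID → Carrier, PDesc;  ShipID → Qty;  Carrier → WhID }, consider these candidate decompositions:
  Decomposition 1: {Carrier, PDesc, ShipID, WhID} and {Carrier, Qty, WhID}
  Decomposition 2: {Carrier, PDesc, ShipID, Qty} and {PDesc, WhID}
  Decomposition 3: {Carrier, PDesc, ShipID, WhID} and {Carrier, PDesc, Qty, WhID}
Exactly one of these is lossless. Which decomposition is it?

Decomposition 2

Decomposition 1: common = {Carrier, WhID}, closure = {Carrier, WhID} → lossy.
Decomposition 2: common = {PDesc}, closure = {Carrier, PDesc, WhID} → lossless.
Decomposition 3: common = {Carrier, PDesc, WhID}, closure = {Carrier, PDesc, WhID} → lossy.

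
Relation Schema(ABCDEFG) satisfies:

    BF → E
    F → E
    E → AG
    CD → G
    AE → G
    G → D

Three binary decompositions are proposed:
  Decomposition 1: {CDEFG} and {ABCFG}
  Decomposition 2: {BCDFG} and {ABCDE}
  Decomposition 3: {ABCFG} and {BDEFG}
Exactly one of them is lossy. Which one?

Decomposition 2

Decomposition 1: common = {CFG}, closure = {ACDEFG} → lossless.
Decomposition 2: common = {BCD}, closure = {BCDG} → lossy.
Decomposition 3: common = {BFG}, closure = {ABDEFG} → lossless.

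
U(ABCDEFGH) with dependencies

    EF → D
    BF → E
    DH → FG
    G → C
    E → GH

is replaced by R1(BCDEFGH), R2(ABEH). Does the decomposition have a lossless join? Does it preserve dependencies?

Lossless test: (BEH)⁺ = {BCEGH}, which is a superkey of neither fragment — lossy.
Dependency preservation: every FD's attributes lie within a single fragment, so each can be enforced locally — preserved.

lossy but dependency-preserving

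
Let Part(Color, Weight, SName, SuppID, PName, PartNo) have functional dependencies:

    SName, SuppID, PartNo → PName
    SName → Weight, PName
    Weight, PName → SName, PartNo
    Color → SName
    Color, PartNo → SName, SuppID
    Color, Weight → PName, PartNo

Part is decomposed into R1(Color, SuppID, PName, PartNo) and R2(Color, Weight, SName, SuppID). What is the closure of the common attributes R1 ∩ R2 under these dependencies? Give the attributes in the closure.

R1 ∩ R2 = {Color, SuppID}.
Color → SName applies, adding SName
SName → Weight, PName applies, adding Weight, PName
Weight, PName → SName, PartNo applies, adding PartNo
Closure: {Color, Weight, SName, SuppID, PName, PartNo}.

Color, Weight, SName, SuppID, PName, PartNo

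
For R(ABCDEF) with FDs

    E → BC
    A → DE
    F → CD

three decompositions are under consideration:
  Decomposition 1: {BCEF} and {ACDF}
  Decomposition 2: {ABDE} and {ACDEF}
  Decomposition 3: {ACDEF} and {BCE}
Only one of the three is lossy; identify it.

Decomposition 1

Decomposition 1: common = {CF}, closure = {CDF} → lossy.
Decomposition 2: common = {ADE}, closure = {ABCDE} → lossless.
Decomposition 3: common = {CE}, closure = {BCE} → lossless.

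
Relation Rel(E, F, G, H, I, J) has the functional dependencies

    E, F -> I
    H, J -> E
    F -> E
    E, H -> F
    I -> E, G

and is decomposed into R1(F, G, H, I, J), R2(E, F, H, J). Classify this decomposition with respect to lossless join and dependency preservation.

lossless but not dependency-preserving

Lossless test: (F, H, J)⁺ = {E, F, G, H, I, J}, which contains all of one fragment — lossless.
Dependency preservation: the restricted closure of {I} across the fragments never reaches {E, G}, so I → E, G cannot be enforced without a join — not preserved.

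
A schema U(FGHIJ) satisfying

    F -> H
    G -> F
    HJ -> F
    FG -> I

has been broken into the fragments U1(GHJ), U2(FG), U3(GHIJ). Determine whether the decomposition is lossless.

Yes

Chase test. Columns are FGHIJ; row i has aⱼ where attribute j ∈ Ui, else bᵢⱼ.
Initial tableau (one row per fragment):
  row 1: b11 a2 a3 b14 a5
  row 2: a1 a2 b23 b24 b25
  row 3: b31 a2 a3 a4 a5
Rows 1 and 2 agree on G; apply G→F and equate their F entries.
Rows 1 and 3 agree on G; apply G→F and equate their F entries.
Rows 1 and 2 agree on FG; apply FG→I and equate their I entries.
Rows 1 and 3 agree on FG; apply FG→I and equate their I entries.
Rows 1 and 2 agree on F; apply F→H and equate their H entries.
Row 1 is now all distinguished symbols — the join is lossless.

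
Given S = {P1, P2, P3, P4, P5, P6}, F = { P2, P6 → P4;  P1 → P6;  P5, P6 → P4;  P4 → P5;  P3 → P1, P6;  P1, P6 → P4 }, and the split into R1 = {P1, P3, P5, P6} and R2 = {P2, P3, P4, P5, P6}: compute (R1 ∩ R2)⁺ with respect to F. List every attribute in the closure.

P1, P3, P4, P5, P6

R1 ∩ R2 = {P3, P5, P6}.
P5, P6 → P4 applies, adding P4
P3 → P1, P6 applies, adding P1
Closure: {P1, P3, P4, P5, P6}.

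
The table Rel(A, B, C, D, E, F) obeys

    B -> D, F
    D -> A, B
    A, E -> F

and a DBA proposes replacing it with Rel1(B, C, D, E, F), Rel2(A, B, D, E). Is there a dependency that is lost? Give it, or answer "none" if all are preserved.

A, E -> F

Check A, E → F: no single fragment contains all of {A, E, F}, and the restricted closure of {A, E} across the fragments never reaches {F}.
B → D, F is preserved.
D → A, B is preserved.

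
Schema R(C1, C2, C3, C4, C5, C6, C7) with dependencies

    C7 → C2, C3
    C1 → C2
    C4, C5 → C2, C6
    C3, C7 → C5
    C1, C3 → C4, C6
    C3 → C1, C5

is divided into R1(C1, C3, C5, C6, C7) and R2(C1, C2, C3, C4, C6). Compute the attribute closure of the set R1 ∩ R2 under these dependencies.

C1, C2, C3, C4, C5, C6

R1 ∩ R2 = {C1, C3, C6}.
C1 → C2 applies, adding C2
C1, C3 → C4, C6 applies, adding C4
C3 → C1, C5 applies, adding C5
Closure: {C1, C2, C3, C4, C5, C6}.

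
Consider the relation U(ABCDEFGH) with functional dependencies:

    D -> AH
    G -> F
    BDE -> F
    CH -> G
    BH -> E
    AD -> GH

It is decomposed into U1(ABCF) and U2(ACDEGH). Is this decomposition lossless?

No

Common attributes: U1 ∩ U2 = {AC}.
No dependency enlarges {AC}, so (AC)⁺ = {AC}.
The closure contains neither all of U1 = {ABCF} nor all of U2 = {ACDEGH}, so the common attributes are not a superkey of either fragment. The join is lossy.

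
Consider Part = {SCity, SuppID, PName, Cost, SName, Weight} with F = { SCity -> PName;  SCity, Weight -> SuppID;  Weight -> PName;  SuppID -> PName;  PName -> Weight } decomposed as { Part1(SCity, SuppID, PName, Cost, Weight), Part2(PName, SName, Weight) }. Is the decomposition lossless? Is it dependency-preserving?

lossy but dependency-preserving

Lossless test: (PName, Weight)⁺ = {PName, Weight}, which is a superkey of neither fragment — lossy.
Dependency preservation: every FD's attributes lie within a single fragment, so each can be enforced locally — preserved.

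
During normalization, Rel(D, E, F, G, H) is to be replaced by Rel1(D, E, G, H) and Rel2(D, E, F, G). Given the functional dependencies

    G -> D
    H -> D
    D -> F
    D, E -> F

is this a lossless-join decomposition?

Common attributes: Rel1 ∩ Rel2 = {D, E, G}.
Closure of {D, E, G}: D → F applies, adding F. So (D, E, G)⁺ = {D, E, F, G}.
This closure contains every attribute of Rel2, so Rel1 ∩ Rel2 → Rel2. The join is lossless.

Yes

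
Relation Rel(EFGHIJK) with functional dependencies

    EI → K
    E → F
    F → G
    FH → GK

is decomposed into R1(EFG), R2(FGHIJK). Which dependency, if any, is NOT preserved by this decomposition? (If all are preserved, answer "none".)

Check EI → K: no single fragment contains all of {EIK}, and the restricted closure of {EI} across the fragments never reaches {K}.
E → F is preserved.
F → G is preserved.
FH → GK is preserved.

EI → K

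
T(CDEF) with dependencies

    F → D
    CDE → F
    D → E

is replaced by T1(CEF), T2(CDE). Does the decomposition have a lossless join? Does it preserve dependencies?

lossy and not dependency-preserving

Lossless test: (CE)⁺ = {CE}, which is a superkey of neither fragment — lossy.
Dependency preservation: the restricted closure of {F} across the fragments never reaches {D}, so F → D cannot be enforced without a join — not preserved.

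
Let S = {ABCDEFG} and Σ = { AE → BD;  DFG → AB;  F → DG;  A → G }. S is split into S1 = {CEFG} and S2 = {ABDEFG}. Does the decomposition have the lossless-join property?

Yes

Common attributes: S1 ∩ S2 = {EFG}.
Closure of {EFG}: F → DG applies, adding D; DFG → AB applies, adding AB. So (EFG)⁺ = {ABDEFG}.
This closure contains every attribute of S2, so S1 ∩ S2 → S2. The join is lossless.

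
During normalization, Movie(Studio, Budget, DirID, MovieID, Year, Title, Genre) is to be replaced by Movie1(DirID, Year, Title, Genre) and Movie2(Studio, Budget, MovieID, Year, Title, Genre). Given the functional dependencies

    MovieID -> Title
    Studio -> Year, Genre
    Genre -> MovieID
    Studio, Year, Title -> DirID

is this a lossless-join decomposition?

Common attributes: Movie1 ∩ Movie2 = {Year, Title, Genre}.
Closure of {Year, Title, Genre}: Genre → MovieID applies, adding MovieID. So (Year, Title, Genre)⁺ = {MovieID, Year, Title, Genre}.
The closure contains neither all of Movie1 = {DirID, Year, Title, Genre} nor all of Movie2 = {Studio, Budget, MovieID, Year, Title, Genre}, so the common attributes are not a superkey of either fragment. The join is lossy.

No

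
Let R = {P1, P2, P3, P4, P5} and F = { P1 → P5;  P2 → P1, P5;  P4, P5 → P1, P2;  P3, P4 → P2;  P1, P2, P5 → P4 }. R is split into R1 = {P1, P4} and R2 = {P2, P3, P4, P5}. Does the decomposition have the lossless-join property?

No

Common attributes: R1 ∩ R2 = {P4}.
No dependency enlarges {P4}, so (P4)⁺ = {P4}.
The closure contains neither all of R1 = {P1, P4} nor all of R2 = {P2, P3, P4, P5}, so the common attributes are not a superkey of either fragment. The join is lossy.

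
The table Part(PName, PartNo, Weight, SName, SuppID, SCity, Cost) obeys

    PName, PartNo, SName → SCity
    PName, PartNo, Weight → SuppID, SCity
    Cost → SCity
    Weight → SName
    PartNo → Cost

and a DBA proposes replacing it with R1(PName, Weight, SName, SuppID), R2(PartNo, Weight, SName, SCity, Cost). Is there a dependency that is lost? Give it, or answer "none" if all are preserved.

Check PName, PartNo, Weight → SuppID, SCity: no single fragment contains all of {PName, PartNo, Weight, SuppID, SCity}, and the restricted closure of {PName, PartNo, Weight} across the fragments never reaches {SuppID, SCity}.
PName, PartNo, SName → SCity is preserved.
Cost → SCity is preserved.
Weight → SName is preserved.
PartNo → Cost is preserved.

PName, PartNo, Weight → SuppID, SCity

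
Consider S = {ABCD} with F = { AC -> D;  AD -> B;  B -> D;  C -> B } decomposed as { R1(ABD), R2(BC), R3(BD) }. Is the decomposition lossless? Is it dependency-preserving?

Lossless test (chase): Rows 1 and 2 agree on B; apply B→D and equate their D entries. No row becomes fully distinguished — the join is lossy.
Dependency preservation: AC → D is not contained in any single fragment, but the restricted closure of its left-hand side across the fragments still reaches the right-hand side; the remaining FDs each lie inside some fragment. All dependencies are preserved.

lossy but dependency-preserving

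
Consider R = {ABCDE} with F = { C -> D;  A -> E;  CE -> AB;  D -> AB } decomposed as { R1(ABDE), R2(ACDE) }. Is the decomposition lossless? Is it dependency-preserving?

Lossless test: (ADE)⁺ = {ABDE}, which contains all of one fragment — lossless.
Dependency preservation: CE → AB is not contained in any single fragment, but the restricted closure of its left-hand side across the fragments still reaches the right-hand side; the remaining FDs each lie inside some fragment. All dependencies are preserved.

lossless and dependency-preserving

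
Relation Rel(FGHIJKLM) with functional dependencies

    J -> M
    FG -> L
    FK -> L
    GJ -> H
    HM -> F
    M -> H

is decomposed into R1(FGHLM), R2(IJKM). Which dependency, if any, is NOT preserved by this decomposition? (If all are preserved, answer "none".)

Check FK → L: no single fragment contains all of {FKL}, and the restricted closure of {FK} across the fragments never reaches {L}.
J → M is preserved.
FG → L is preserved.
GJ → H is preserved.
HM → F is preserved.
M → H is preserved.

FK -> L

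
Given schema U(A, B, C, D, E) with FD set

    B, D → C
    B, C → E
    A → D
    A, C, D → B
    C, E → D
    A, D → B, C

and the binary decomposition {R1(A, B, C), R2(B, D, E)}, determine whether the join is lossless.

Common attributes: R1 ∩ R2 = {B}.
No dependency enlarges {B}, so (B)⁺ = {B}.
The closure contains neither all of R1 = {A, B, C} nor all of R2 = {B, D, E}, so the common attributes are not a superkey of either fragment. The join is lossy.

No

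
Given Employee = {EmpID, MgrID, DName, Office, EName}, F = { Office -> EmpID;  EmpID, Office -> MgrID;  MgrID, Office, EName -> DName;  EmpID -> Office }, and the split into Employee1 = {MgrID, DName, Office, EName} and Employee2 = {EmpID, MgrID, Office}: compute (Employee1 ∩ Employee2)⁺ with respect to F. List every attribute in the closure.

EmpID, MgrID, Office

Employee1 ∩ Employee2 = {MgrID, Office}.
Office → EmpID applies, adding EmpID
Closure: {EmpID, MgrID, Office}.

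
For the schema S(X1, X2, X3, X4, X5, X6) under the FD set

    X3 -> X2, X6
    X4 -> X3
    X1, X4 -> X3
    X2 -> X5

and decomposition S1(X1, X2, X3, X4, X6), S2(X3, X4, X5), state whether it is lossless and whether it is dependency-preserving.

Lossless test: (X3, X4)⁺ = {X2, X3, X4, X5, X6}, which contains all of one fragment — lossless.
Dependency preservation: the restricted closure of {X2} across the fragments never reaches {X5}, so X2 → X5 cannot be enforced without a join — not preserved.

lossless but not dependency-preserving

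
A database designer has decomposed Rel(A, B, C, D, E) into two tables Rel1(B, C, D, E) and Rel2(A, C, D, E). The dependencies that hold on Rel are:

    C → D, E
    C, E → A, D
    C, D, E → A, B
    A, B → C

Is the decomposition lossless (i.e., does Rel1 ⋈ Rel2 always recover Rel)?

Common attributes: Rel1 ∩ Rel2 = {C, D, E}.
Closure of {C, D, E}: C, E → A, D applies, adding A; C, D, E → A, B applies, adding B. So (C, D, E)⁺ = {A, B, C, D, E}.
This closure contains every attribute of Rel1, so Rel1 ∩ Rel2 → Rel1. The join is lossless.

Yes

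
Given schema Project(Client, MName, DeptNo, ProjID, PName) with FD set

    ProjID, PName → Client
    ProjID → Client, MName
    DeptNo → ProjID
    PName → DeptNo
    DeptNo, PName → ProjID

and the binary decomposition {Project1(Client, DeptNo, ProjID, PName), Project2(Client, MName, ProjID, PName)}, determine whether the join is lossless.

Yes

Common attributes: Project1 ∩ Project2 = {Client, ProjID, PName}.
Closure of {Client, ProjID, PName}: ProjID → Client, MName applies, adding MName; PName → DeptNo applies, adding DeptNo. So (Client, ProjID, PName)⁺ = {Client, MName, DeptNo, ProjID, PName}.
This closure contains every attribute of Project1, so Project1 ∩ Project2 → Project1. The join is lossless.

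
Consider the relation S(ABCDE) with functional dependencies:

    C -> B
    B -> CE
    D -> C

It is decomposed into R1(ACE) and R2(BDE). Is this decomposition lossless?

Common attributes: R1 ∩ R2 = {E}.
No dependency enlarges {E}, so (E)⁺ = {E}.
The closure contains neither all of R1 = {ACE} nor all of R2 = {BDE}, so the common attributes are not a superkey of either fragment. The join is lossy.

No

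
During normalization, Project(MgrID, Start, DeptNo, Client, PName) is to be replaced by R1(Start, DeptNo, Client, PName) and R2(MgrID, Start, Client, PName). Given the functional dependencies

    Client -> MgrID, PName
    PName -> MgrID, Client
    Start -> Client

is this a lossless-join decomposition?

Yes

Common attributes: R1 ∩ R2 = {Start, Client, PName}.
Closure of {Start, Client, PName}: Client → MgrID, PName applies, adding MgrID. So (Start, Client, PName)⁺ = {MgrID, Start, Client, PName}.
This closure contains every attribute of R2, so R1 ∩ R2 → R2. The join is lossless.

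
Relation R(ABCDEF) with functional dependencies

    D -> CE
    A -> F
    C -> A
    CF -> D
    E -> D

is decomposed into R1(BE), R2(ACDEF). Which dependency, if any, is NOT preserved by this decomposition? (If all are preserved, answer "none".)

none

D → CE lies within R2.
A → F lies within R2.
C → A lies within R2.
CF → D lies within R2.
E → D lies within R2.
Every dependency is enforceable on the fragments, so the decomposition is dependency-preserving.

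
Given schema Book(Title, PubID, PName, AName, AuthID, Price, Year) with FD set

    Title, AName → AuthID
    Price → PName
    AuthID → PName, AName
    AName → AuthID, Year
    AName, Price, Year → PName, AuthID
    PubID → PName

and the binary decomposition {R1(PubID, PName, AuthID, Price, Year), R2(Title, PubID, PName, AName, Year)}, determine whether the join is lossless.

Common attributes: R1 ∩ R2 = {PubID, PName, Year}.
No dependency enlarges {PubID, PName, Year}, so (PubID, PName, Year)⁺ = {PubID, PName, Year}.
The closure contains neither all of R1 = {PubID, PName, AuthID, Price, Year} nor all of R2 = {Title, PubID, PName, AName, Year}, so the common attributes are not a superkey of either fragment. The join is lossy.

No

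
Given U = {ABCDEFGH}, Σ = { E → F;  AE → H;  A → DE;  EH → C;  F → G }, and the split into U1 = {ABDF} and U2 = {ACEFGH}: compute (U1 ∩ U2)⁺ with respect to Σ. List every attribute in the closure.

ACDEFGH

U1 ∩ U2 = {AF}.
A → DE applies, adding DE
F → G applies, adding G
AE → H applies, adding H
EH → C applies, adding C
Closure: {ACDEFGH}.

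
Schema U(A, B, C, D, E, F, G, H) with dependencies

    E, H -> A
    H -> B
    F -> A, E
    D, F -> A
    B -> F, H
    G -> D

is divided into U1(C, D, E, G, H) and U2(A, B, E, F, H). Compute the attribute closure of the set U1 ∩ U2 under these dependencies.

A, B, E, F, H

U1 ∩ U2 = {E, H}.
E, H → A applies, adding A
H → B applies, adding B
B → F, H applies, adding F
Closure: {A, B, E, F, H}.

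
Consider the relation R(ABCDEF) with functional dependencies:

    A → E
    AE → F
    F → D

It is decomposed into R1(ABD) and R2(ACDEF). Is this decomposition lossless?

No

Common attributes: R1 ∩ R2 = {AD}.
Closure of {AD}: A → E applies, adding E; AE → F applies, adding F. So (AD)⁺ = {ADEF}.
The closure contains neither all of R1 = {ABD} nor all of R2 = {ACDEF}, so the common attributes are not a superkey of either fragment. The join is lossy.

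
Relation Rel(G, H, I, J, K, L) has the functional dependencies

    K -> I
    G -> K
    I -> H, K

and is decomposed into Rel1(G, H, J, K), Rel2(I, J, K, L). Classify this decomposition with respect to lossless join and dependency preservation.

Lossless test: (J, K)⁺ = {H, I, J, K}, which is a superkey of neither fragment — lossy.
Dependency preservation: I → H, K is not contained in any single fragment, but the restricted closure of its left-hand side across the fragments still reaches the right-hand side; the remaining FDs each lie inside some fragment. All dependencies are preserved.

lossy but dependency-preserving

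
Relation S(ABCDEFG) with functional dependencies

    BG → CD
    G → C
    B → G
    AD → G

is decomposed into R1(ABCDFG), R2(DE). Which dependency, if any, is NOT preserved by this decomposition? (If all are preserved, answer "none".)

none

BG → CD lies within R1.
G → C lies within R1.
B → G lies within R1.
AD → G lies within R1.
Every dependency is enforceable on the fragments, so the decomposition is dependency-preserving.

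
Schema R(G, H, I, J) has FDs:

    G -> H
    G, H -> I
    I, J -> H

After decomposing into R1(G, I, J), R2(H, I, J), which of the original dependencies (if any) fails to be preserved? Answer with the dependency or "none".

Check G → H: no single fragment contains all of {G, H}, and the restricted closure of {G} across the fragments never reaches {H}.
G, H → I is preserved.
I, J → H is preserved.

G -> H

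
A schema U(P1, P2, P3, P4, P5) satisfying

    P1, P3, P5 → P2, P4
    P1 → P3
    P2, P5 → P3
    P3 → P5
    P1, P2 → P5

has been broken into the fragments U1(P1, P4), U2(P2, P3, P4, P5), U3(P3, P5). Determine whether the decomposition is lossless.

Chase test. Columns are P1, P2, P3, P4, P5; row i has aⱼ where attribute j ∈ Ui, else bᵢⱼ.
Initial tableau (one row per fragment):
  row 1: a1 b12 b13 a4 b15
  row 2: b21 a2 a3 a4 a5
  row 3: b31 b32 a3 b34 a5
No row becomes fully distinguished — the join is lossy.

No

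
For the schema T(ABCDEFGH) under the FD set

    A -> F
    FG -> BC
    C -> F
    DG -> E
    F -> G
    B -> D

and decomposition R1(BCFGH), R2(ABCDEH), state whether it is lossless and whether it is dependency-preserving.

Lossless test: (BCH)⁺ = {BCDEFGH}, which contains all of one fragment — lossless.
Dependency preservation: the restricted closure of {DG} across the fragments never reaches {E}, so DG → E cannot be enforced without a join — not preserved.

lossless but not dependency-preserving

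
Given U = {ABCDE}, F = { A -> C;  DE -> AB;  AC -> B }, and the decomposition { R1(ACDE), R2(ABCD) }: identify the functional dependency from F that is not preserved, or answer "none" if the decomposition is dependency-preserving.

none

A → C lies within R1.
DE → AB: restricted closure across fragments reaches AB.
AC → B lies within R2.
Every dependency is enforceable on the fragments, so the decomposition is dependency-preserving.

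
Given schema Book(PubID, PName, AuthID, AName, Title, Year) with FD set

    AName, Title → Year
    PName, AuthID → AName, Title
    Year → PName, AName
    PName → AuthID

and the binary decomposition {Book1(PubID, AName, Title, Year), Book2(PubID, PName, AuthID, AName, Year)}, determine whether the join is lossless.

Yes

Common attributes: Book1 ∩ Book2 = {PubID, AName, Year}.
Closure of {PubID, AName, Year}: Year → PName, AName applies, adding PName; PName → AuthID applies, adding AuthID; PName, AuthID → AName, Title applies, adding Title. So (PubID, AName, Year)⁺ = {PubID, PName, AuthID, AName, Title, Year}.
This closure contains every attribute of Book1, so Book1 ∩ Book2 → Book1. The join is lossless.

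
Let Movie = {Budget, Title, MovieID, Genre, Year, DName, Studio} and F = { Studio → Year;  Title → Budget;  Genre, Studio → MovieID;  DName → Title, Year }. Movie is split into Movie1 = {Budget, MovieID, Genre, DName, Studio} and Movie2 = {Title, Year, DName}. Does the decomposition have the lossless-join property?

Common attributes: Movie1 ∩ Movie2 = {DName}.
Closure of {DName}: DName → Title, Year applies, adding Title, Year; Title → Budget applies, adding Budget. So (DName)⁺ = {Budget, Title, Year, DName}.
This closure contains every attribute of Movie2, so Movie1 ∩ Movie2 → Movie2. The join is lossless.

Yes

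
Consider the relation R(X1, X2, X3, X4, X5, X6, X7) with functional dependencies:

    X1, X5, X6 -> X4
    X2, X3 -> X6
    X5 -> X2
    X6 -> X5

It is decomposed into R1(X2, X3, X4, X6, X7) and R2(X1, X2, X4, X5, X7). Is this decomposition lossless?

No

Common attributes: R1 ∩ R2 = {X2, X4, X7}.
No dependency enlarges {X2, X4, X7}, so (X2, X4, X7)⁺ = {X2, X4, X7}.
The closure contains neither all of R1 = {X2, X3, X4, X6, X7} nor all of R2 = {X1, X2, X4, X5, X7}, so the common attributes are not a superkey of either fragment. The join is lossy.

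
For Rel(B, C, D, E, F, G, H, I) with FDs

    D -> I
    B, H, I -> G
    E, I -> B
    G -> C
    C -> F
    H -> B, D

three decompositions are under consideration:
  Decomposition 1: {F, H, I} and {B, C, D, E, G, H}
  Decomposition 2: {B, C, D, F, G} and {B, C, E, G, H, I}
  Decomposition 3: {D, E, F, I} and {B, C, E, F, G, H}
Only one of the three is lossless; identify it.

Decomposition 1: common = {H}, closure = {B, C, D, F, G, H, I} → lossless.
Decomposition 2: common = {B, C, G}, closure = {B, C, F, G} → lossy.
Decomposition 3: common = {E, F}, closure = {E, F} → lossy.

Decomposition 1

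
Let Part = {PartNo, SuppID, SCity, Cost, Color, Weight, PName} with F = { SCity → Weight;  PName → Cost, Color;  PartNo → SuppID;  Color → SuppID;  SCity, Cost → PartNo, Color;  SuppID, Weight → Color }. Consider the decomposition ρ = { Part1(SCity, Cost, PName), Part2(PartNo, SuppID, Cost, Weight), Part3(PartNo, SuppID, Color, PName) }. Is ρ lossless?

No

Chase test. Columns are PartNo, SuppID, SCity, Cost, Color, Weight, PName; row i has aⱼ where attribute j ∈ Parti, else bᵢⱼ.
Initial tableau (one row per fragment):
  row 1: b11 b12 a3 a4 b15 b16 a7
  row 2: a1 a2 b23 a4 b25 a6 b27
  row 3: a1 a2 b33 b34 a5 b36 a7
Rows 1 and 3 agree on PName; apply PName→Cost, Color and equate their Cost, Color entries.
Rows 1 and 3 agree on Color; apply Color→SuppID and equate their SuppID entries.
No row becomes fully distinguished — the join is lossy.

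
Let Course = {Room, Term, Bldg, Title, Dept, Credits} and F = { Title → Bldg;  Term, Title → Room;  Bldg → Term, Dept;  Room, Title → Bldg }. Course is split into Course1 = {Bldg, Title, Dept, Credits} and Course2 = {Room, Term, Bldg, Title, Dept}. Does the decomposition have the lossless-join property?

Common attributes: Course1 ∩ Course2 = {Bldg, Title, Dept}.
Closure of {Bldg, Title, Dept}: Bldg → Term, Dept applies, adding Term; Term, Title → Room applies, adding Room. So (Bldg, Title, Dept)⁺ = {Room, Term, Bldg, Title, Dept}.
This closure contains every attribute of Course2, so Course1 ∩ Course2 → Course2. The join is lossless.

Yes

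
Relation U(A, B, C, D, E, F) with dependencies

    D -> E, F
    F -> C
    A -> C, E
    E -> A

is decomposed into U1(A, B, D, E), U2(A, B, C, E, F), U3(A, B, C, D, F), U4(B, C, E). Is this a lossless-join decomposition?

Chase test. Columns are A, B, C, D, E, F; row i has aⱼ where attribute j ∈ Ui, else bᵢⱼ.
Initial tableau (one row per fragment):
  row 1: a1 a2 b13 a4 a5 b16
  row 2: a1 a2 a3 b24 a5 a6
  row 3: a1 a2 a3 a4 b35 a6
  row 4: b41 a2 a3 b44 a5 b46
Rows 1 and 3 agree on D; apply D→E, F and equate their E, F entries.
Rows 1 and 2 agree on F; apply F→C and equate their C entries.
Rows 1 and 4 agree on E; apply E→A and equate their A entries.
Row 1 is now all distinguished symbols — the join is lossless.

Yes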